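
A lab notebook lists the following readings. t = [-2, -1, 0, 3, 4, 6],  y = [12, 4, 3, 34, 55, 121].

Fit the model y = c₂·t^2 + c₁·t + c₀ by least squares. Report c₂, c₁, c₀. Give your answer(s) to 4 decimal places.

c₂ = 3.0951, c₁ = 1.1445, c₀ = 2.2135

From the data, Σt^2·t^2 = 1650, Σt^2·t = 298, Σt^2 = 66, Σt·t = 66, Σt = 10, Σ1 = 6.
For Xᵀy: Σt^2·y = 5594, Σt·y = 1020, Σy = 229.
Row-reducing yields c₂ = 2377/768, c₁ = 293/256, c₀ = 425/192.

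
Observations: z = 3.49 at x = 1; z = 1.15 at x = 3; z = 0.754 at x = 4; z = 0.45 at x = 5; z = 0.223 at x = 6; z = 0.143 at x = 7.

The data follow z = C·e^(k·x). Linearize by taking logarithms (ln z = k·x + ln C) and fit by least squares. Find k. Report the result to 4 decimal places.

Taking logs, ln z = k·x + ln C, so regress ln z on x.
Over the data: Σx = 26.0000, Σ(x)² = 136.0000, Σln z = -3.1367, Σx·ln z = -26.0707.
Normal system: [[136.0000, 26.0000]; [26.0000, 6]]·[k, ln C]ᵀ = [-26.0707, -3.1367]ᵀ.
Slope k = (n·Σx·ln z − Σx·Σln z)/(n·Σ(x)² − (Σx)²) = (6·-26.0707 − 26.0000·-3.1367)/140.0000 = -0.53478; ln C = (Σln z − k·Σx)/n = 1.79462.

k = -0.5348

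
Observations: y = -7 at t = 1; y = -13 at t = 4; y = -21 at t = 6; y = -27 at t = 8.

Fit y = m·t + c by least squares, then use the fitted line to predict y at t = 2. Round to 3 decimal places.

The normal equations are: 117·m + 19·c = -401;  19·m + 4·c = -68.
det = 117·4 − 19² = 107.
m = ((-401)·4 − 19·(-68))/107 = -312/107; c = (117·(-68) − 19·(-401))/107 = -337/107.
At t = 2: ŷ = (-312/107)·(2) + (-337/107)·(1) = -961/107.

ŷ = -8.981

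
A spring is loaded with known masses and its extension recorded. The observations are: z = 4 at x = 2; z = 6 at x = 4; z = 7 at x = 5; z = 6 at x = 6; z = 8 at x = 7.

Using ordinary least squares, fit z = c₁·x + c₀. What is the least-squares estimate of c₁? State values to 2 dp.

c₁ = 0.69

Normal-equation sums: Σx·x = 130, Σx = 24, Σ1 = 5.
Right-hand side: Σx·z = 159, Σz = 31.
MᵀM·[c₁, c₀]ᵀ = Mᵀz becomes [[130, 24]; [24, 5]]·[c₁, c₀]ᵀ = [159, 31]ᵀ.
Determinant 130·5 − 24² = 74.
c₁ = (159·5 − 24·31)/74 = 51/74; c₀ = (130·31 − 24·159)/74 = 107/37.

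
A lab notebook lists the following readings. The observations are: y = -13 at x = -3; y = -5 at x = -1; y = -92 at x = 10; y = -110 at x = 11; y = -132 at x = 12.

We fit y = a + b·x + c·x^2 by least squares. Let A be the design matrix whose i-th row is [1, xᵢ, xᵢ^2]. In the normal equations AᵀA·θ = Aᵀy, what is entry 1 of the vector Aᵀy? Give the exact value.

-352

Entry 1 ↔ basis 1, so (Aᵀy)_{1} = Σᵢ yᵢ = (1)·(-13) + (1)·(-5) + (1)·(-92) + (1)·(-110) + (1)·(-132) = -352.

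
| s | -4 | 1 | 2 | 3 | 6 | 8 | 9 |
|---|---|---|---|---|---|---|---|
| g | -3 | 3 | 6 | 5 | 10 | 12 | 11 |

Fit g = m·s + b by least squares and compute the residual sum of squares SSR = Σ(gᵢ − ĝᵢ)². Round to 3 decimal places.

SSR = 6.724

Entries of XᵀX: Σs·s = 211, Σs = 25, Σ1 = 7.
Moment sums: Σs·g = 297, Σg = 44.
XᵀX·[m, b]ᵀ = Xᵀg becomes [[211, 25]; [25, 7]]·[m, b]ᵀ = [297, 44]ᵀ.
Δ = 211·7 − 25² = 852.
m = (297·7 − 25·44)/852 = 979/852; b = (211·44 − 25·297)/852 = 1859/852.
Residuals: -499/852, -47/142, 1295/852, -134/213, 787/852, 533/852, -649/426; SSR = 5729/852.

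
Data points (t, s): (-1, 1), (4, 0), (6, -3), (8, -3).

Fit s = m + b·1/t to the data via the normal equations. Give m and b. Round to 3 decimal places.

m = -1.516, b = -2.324

Sums needed: Σ1 = 4, Σ1/t = -11/24, Σ1/t·1/t = 637/576.
Moment sums: Σs = -5, Σ1/t·s = -15/8.
Normal equations: [[4, -11/24]; [-11/24, 637/576]]·[m, b]ᵀ = [-5, -15/8]ᵀ.
Eliminating b: (637/576)·(row 1) − (-11/24)·(row 2) gives (809/192)·m = (637/576)·(-5) − (-11/24)·(-15/8) = -115/18, so m = -3680/2427.
Then b = ((-15/8) − (-11/24)·(-3680/2427))/(637/576) = -1880/809.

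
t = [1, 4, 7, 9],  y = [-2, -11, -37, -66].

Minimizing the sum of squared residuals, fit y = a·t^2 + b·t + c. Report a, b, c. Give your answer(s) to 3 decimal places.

With design matrix X, XᵀX = [[9219, 1137, 147]; [1137, 147, 21]; [147, 21, 4]] and Xᵀy = [-7337, -899, -116]ᵀ.
Inverting the 3×3 Gram matrix, [a, b, c]ᵀ = [-261/254, 1769/762, -435/127]ᵀ.

a = -1.028, b = 2.322, c = -3.425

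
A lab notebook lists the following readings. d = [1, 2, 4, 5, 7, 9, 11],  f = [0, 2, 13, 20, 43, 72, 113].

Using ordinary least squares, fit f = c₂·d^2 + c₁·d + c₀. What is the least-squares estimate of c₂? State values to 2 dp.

c₂ = 1.04

Normal-equation sums: Σd^2·d^2 = 24501, Σd^2·d = 2601, Σd^2 = 297, Σd·d = 297, Σd = 39, Σ1 = 7.
And Σd^2·f = 22328, Σd·f = 2348, Σf = 263.
So MᵀM·[c₂, c₁, c₀]ᵀ = Mᵀf: [[24501, 2601, 297]; [2601, 297, 39]; [297, 39, 7]]·[c₂, c₁, c₀]ᵀ = [22328, 2348, 263]ᵀ.
Row-reducing yields c₂ = 21409/20658, c₁ = -76169/61974, c₀ = 4627/10329.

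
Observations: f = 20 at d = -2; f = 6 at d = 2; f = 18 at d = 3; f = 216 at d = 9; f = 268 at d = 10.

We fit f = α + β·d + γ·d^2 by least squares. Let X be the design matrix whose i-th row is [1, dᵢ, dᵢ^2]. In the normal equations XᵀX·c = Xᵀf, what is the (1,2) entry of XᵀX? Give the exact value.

22

Row 1 ↔ basis 1, column 2 ↔ basis d, so (XᵀX)_{1,2} = Σᵢ d = (1)·(-2) + (1)·(2) + (1)·(3) + (1)·(9) + (1)·(10) = 22.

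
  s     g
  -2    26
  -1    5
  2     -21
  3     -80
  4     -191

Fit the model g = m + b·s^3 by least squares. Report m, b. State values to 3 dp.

m = 2.151, b = -3.019

Forming MᵀM = [[5, 90]; [90, 4954]] and Mᵀg = [-261, -14765]ᵀ gives MᵀM·[m, b]ᵀ = Mᵀg.
Determinant 5·4954 − 90² = 16670.
m = ((-261)·4954 − 90·(-14765))/16670 = 17928/8335; b = (5·(-14765) − 90·(-261))/16670 = -10067/3334.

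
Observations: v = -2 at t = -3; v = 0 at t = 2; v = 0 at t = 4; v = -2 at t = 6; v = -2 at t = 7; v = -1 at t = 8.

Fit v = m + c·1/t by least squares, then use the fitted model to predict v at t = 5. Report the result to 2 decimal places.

v̂ = -1.02

Normal-equation sums: Σ1 = 6, Σ1/t = 143/168, Σ1/t·1/t = 13757/28224.
Right-hand side: Σv = -7, Σ1/t·v = -13/168.
So MᵀM·[m, c]ᵀ = Mᵀv: [[6, 143/168]; [143/168, 13757/28224]]·[m, c]ᵀ = [-7, -13/168]ᵀ.
Δ = 6·(13757/28224) − (143/168)² = 62093/28224.
m = ((-7)·(13757/28224) − (143/168)·(-13/168))/(62093/28224) = -94440/62093; c = (6·(-13/168) − (143/168)·(-7))/(62093/28224) = 155064/62093.
At t = 5: v̂ = (-94440/62093)·(1) + (155064/62093)·(1/5) = -317136/310465.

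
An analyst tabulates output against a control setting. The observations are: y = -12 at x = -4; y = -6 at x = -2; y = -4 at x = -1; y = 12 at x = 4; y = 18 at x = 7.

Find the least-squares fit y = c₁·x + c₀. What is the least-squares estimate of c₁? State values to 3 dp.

From the data, Σx·x = 86, Σx = 4, Σ1 = 5.
For Aᵀy: Σx·y = 238, Σy = 8.
So AᵀA·[c₁, c₀]ᵀ = Aᵀy: [[86, 4]; [4, 5]]·[c₁, c₀]ᵀ = [238, 8]ᵀ.
Δ = 86·5 − 4² = 414.
c₁ = (238·5 − 4·8)/414 = 193/69; c₀ = (86·8 − 4·238)/414 = -44/69.

c₁ = 2.797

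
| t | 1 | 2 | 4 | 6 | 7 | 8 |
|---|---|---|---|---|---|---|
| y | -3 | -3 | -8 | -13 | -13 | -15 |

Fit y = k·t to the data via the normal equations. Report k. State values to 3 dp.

k = -1.941

Setting ∂/∂k … = 0 gives: 170·k = -330.
k = (-330)/170 = -1.94118.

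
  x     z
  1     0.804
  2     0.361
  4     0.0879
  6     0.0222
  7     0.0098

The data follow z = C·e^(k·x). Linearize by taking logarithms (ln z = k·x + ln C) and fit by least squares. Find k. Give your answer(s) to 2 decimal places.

Taking logs, ln z = k·x + ln C, so regress ln z on x.
AᵀA = [[106.0000, 20.0000]; [20.0000, 5]], rhs = [-67.2057, -12.1016]ᵀ  (here Σx = 20.0000, Σ(x)² = 106.0000, Σln z = -12.1016, Σx·ln z = -67.2057).
Solving (det = 130.0000): k = -0.72305, ln C = 0.47186.

k = -0.72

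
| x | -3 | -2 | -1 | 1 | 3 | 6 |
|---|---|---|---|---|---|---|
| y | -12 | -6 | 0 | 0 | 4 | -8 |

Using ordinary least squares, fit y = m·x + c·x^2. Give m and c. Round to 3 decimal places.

Sums needed: Σx·x = 60, Σx·x^2 = 208, Σx^2·x^2 = 1476.
Moment sums: Σx·y = 12, Σx^2·y = -384.
So MᵀM·[m, c]ᵀ = Mᵀy: [[60, 208]; [208, 1476]]·[m, c]ᵀ = [12, -384]ᵀ.
Δ = 60·1476 − 208² = 45296.
m = (12·1476 − 208·(-384))/45296 = 321/149; c = (60·(-384) − 208·12)/45296 = -84/149.

m = 2.154, c = -0.564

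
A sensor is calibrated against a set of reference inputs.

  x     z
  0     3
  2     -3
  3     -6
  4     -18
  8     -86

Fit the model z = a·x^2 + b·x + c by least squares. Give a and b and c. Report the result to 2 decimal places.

a = -1.51, b = 1.01, c = 2.68

Normal-equation sums: Σx^2·x^2 = 4449, Σx^2·x = 611, Σx^2 = 93, Σx·x = 93, Σx = 17, Σ1 = 5.
Moment sums: Σx^2·z = -5858, Σx·z = -784, Σz = -110.
Inverting the 3×3 Gram matrix, [a, b, c]ᵀ = [-1513/1001, 92/91, 2679/1001]ᵀ.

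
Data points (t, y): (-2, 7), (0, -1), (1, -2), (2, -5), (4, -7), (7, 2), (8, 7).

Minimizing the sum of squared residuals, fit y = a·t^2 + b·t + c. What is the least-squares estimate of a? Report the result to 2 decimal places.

a = 0.52

With design matrix A, AᵀA = [[6786, 920, 138]; [920, 138, 20]; [138, 20, 7]] and Aᵀy = [440, 16, 1]ᵀ.
Inverting the 3×3 Gram matrix, [a, b, c]ᵀ = [47379/91601, -293158/91601, -83363/91601]ᵀ.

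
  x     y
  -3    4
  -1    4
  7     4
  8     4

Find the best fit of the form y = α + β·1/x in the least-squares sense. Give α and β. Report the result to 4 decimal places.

The normal equations are: 4·α + (-179/168)·β = 16;  (-179/168)·α + (32377/28224)·β = -179/42.
(Σ1 = 4, Σ1/x = -179/168, Σ1/x·1/x = 32377/28224, Σy = 16, Σ1/x·y = -179/42.)
Determinant 4·(32377/28224) − (-179/168)² = 32489/9408.
α = (16·(32377/28224) − (-179/168)·(-179/42))/(32489/9408) = 4; β = (4·(-179/42) − (-179/168)·16)/(32489/9408) = 0.

α = 4.0000, β = 0.0000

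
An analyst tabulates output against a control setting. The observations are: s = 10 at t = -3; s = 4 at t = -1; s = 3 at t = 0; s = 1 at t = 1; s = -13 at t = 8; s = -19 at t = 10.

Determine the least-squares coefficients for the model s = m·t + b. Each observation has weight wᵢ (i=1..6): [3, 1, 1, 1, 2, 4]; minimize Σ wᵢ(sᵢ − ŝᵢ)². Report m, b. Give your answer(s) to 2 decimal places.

m = -2.17, b = 3.18

The normal equations are: 557·m + 47·b = -1061;  47·m + 12·b = -64.
Eliminating b: 12·(row 1) − 47·(row 2) gives 4475·m = 12·(-1061) − 47·(-64) = -9724, so m = -9724/4475.
Then b = ((-64) − 47·(-9724/4475))/12 = 14219/4475.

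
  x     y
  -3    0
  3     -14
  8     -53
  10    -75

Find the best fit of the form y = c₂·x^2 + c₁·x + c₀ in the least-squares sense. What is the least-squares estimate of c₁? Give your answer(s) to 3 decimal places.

Forming MᵀM = [[14258, 1512, 182]; [1512, 182, 18]; [182, 18, 4]] and Mᵀy = [-11018, -1216, -142]ᵀ gives MᵀM·[c₂, c₁, c₀]ᵀ = Mᵀy.
Inverting the 3×3 Gram matrix, [c₂, c₁, c₀]ᵀ = [-15099/30857, -72682/30857, -81350/30857]ᵀ.

c₁ = -2.355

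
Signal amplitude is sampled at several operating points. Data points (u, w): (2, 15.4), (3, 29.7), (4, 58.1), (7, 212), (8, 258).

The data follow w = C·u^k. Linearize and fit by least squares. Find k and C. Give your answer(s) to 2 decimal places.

k = 2.11, C = 3.26

Let Y = ln w. Fitting Y = k·ln u + ln C by least squares:
Sums: Σln u = 7.2034, Σ(ln u)² = 11.7199, Σln w = 21.0972, Σln u·ln w = 33.2227.
Normal system: [[11.7199, 7.2034]; [7.2034, 5]]·[k, ln C]ᵀ = [33.2227, 21.0972]ᵀ.
Δ = 11.7199·5 − (7.2034)² = 6.7102; k = (33.2227·5 − 7.2034·21.0972)/6.7102 = 2.10749, ln C = (11.7199·21.0972 − 7.2034·33.2227)/6.7102 = 1.18323, so C = exp(1.18323) = 3.26490.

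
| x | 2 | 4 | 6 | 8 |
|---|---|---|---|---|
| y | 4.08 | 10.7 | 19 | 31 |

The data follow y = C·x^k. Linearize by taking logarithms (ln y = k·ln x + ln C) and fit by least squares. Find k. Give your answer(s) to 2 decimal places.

With ln yᵢ as the transformed response and ln xᵢ as the regressor:
AᵀA = [[9.9367, 5.9506]; [5.9506, 4]], rhs = [16.6770, 10.1548]ᵀ  (here Σln x = 5.9506, Σ(ln x)² = 9.9367, Σln y = 10.1548, Σln x·ln y = 16.6770).
Solving (det = 4.3368): k = 1.44819, ln C = 0.38427.

k = 1.45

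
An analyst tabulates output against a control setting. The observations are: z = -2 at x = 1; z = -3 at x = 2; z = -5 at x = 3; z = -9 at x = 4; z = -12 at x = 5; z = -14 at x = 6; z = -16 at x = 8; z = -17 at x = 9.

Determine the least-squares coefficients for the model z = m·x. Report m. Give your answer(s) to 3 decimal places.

The normal system AᵀA·[m]ᵀ = Aᵀz is [[236]]·[m]ᵀ = [-484]ᵀ.
m = (-484)/236 = -2.05085.

m = -2.051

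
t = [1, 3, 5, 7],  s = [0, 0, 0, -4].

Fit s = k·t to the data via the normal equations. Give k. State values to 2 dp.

k = -0.33

With design matrix A, AᵀA = [[84]] and Aᵀs = [-28]ᵀ.
k = (-28)/84 = -0.333333.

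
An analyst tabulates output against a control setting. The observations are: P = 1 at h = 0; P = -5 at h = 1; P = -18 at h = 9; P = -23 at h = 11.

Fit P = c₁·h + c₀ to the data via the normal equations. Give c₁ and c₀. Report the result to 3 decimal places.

c₁ = -1.981, c₀ = -0.849

The normal equations are: 203·c₁ + 21·c₀ = -420;  21·c₁ + 4·c₀ = -45.
(Σh·h = 203, Σh = 21, Σ1 = 4, Σh·P = -420, ΣP = -45.)
det = 203·4 − 21² = 371.
c₁ = ((-420)·4 − 21·(-45))/371 = -105/53; c₀ = (203·(-45) − 21·(-420))/371 = -45/53.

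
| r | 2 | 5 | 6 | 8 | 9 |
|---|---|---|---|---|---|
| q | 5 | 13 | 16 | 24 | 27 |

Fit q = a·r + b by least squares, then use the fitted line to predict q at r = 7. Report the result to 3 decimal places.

q̂ = 20.200

Normal-equation sums: Σr·r = 210, Σr = 30, Σ1 = 5.
For Xᵀq: Σr·q = 606, Σq = 85.
So XᵀX·[a, b]ᵀ = Xᵀq: [[210, 30]; [30, 5]]·[a, b]ᵀ = [606, 85]ᵀ.
Eliminating b: 5·(row 1) − 30·(row 2) gives 150·a = 5·606 − 30·85 = 480, so a = 16/5.
Then b = (85 − 30·(16/5))/5 = -11/5.
At r = 7: q̂ = (16/5)·(7) + (-11/5)·(1) = 101/5.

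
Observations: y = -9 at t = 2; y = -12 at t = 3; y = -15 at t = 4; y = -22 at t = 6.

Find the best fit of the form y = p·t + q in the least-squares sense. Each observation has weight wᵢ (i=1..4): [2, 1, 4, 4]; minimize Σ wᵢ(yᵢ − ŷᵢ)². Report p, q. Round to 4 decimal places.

p = -3.2857, q = -2.1429

With design matrix M, MᵀWM = [[225, 47]; [47, 11]] and MᵀWy = [-840, -178]ᵀ.
Determinant 225·11 − 47² = 266.
p = ((-840)·11 − 47·(-178))/266 = -23/7; q = (225·(-178) − 47·(-840))/266 = -15/7.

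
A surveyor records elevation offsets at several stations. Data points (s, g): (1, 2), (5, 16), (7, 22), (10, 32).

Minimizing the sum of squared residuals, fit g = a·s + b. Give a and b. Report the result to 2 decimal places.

From the data, Σs·s = 175, Σs = 23, Σ1 = 4.
And Σs·g = 556, Σg = 72.
Normal equations: [[175, 23]; [23, 4]]·[a, b]ᵀ = [556, 72]ᵀ.
Determinant 175·4 − 23² = 171.
a = (556·4 − 23·72)/171 = 568/171; b = (175·72 − 23·556)/171 = -188/171.

a = 3.32, b = -1.10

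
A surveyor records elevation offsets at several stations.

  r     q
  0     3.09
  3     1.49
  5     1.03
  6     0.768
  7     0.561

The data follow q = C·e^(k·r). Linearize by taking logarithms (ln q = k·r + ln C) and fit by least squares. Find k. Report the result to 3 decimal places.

Linearized form: ln q = k·r + ln C. From the 5 transformed points,
XᵀX = [[119.0000, 21.0000]; [21.0000, 5]], rhs = [-4.2859, 0.7145]ᵀ  (here Σr = 21.0000, Σ(r)² = 119.0000, Σln q = 0.7145, Σr·ln q = -4.2859).
Δ = 119.0000·5 − (21.0000)² = 154.0000; k = (-4.2859·5 − 21.0000·0.7145)/154.0000 = -0.23659, ln C = (119.0000·0.7145 − 21.0000·-4.2859)/154.0000 = 1.13656.

k = -0.237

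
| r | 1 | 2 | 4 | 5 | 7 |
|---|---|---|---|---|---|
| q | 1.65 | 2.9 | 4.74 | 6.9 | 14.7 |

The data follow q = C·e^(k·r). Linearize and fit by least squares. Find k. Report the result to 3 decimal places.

Taking logs, ln q = k·r + ln C, so regress ln q on r.
XᵀX = [[95.0000, 19.0000]; [19.0000, 5]], rhs = [37.3269, 7.7409]ᵀ  (here Σr = 19.0000, Σ(r)² = 95.0000, Σln q = 7.7409, Σr·ln q = 37.3269).
Slope k = (n·Σr·ln q − Σr·Σln q)/(n·Σ(r)² − (Σr)²) = (5·37.3269 − 19.0000·7.7409)/114.0000 = 0.34700; ln C = (Σln q − k·Σr)/n = 0.22960.

k = 0.347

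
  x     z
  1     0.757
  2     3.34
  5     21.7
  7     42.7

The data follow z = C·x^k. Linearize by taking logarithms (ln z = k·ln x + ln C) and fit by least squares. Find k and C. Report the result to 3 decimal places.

Linearized form: ln z = k·ln x + ln C. From the 4 transformed points,
Sums: Σln x = 4.2485, Σ(ln x)² = 6.8573, Σln z = 7.7591, Σln x·ln z = 13.0940.
Normal system: [[6.8573, 4.2485]; [4.2485, 4]]·[k, ln C]ᵀ = [13.0940, 7.7591]ᵀ.
Δ = 6.8573·4 − (4.2485)² = 9.3795; k = (13.0940·4 − 4.2485·7.7591)/9.3795 = 2.06956, ln C = (6.8573·7.7591 − 4.2485·13.0940)/9.3795 = -0.25836, so C = exp(-0.25836) = 0.77232.

k = 2.070, C = 0.772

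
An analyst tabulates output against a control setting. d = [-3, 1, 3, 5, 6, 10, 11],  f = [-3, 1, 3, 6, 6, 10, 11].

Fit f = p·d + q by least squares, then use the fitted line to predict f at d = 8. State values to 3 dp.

Forming XᵀX = [[301, 33]; [33, 7]] and Xᵀf = [306, 34]ᵀ gives XᵀX·[p, q]ᵀ = Xᵀf.
Δ = 301·7 − 33² = 1018.
p = (306·7 − 33·34)/1018 = 510/509; q = (301·34 − 33·306)/1018 = 68/509.
At d = 8: f̂ = (510/509)·(8) + (68/509)·(1) = 4148/509.

f̂ = 8.149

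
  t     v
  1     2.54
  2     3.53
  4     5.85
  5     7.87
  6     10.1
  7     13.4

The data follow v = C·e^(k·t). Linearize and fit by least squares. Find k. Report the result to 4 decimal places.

k = 0.2733

Let Y = ln v. Fitting Y = k·t + ln C by least squares:
AᵀA = [[131.0000, 25.0000]; [25.0000, 6]], rhs = [52.8778, 10.9308]ᵀ  (here Σt = 25.0000, Σ(t)² = 131.0000, Σln v = 10.9308, Σt·ln v = 52.8778).
Slope k = (n·Σt·ln v − Σt·Σln v)/(n·Σ(t)² − (Σt)²) = (6·52.8778 − 25.0000·10.9308)/161.0000 = 0.27328; ln C = (Σln v − k·Σt)/n = 0.68313.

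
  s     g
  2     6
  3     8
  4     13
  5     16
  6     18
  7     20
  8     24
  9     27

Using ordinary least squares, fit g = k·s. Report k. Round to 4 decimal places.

k = 2.9965

Normal-equation sums: Σs·s = 284.
Moment sums: Σs·g = 851.
So AᵀA·[k]ᵀ = Aᵀg: [[284]]·[k]ᵀ = [851]ᵀ.
k = 851/284 = 2.99648.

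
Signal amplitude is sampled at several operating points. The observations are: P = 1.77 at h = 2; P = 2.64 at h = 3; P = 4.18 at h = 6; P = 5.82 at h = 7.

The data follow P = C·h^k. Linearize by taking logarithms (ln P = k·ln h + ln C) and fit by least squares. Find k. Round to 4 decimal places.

k = 0.8736

With ln Pᵢ as the transformed response and ln hᵢ as the regressor:
Over the data: Σln h = 5.5294, Σ(ln h)² = 8.6844, Σln P = 4.7334, Σln h·ln P = 7.4524.
Normal system: [[8.6844, 5.5294]; [5.5294, 4]]·[k, ln C]ᵀ = [7.4524, 4.7334]ᵀ.
Δ = 8.6844·4 − (5.5294)² = 4.1629; k = (7.4524·4 − 5.5294·4.7334)/4.1629 = 0.87360, ln C = (8.6844·4.7334 − 5.5294·7.4524)/4.1629 = -0.02429.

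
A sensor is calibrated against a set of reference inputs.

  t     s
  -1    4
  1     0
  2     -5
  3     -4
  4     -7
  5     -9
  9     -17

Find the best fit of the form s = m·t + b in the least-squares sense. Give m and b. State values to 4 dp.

The normal system AᵀA·[m, b]ᵀ = Aᵀs is [[137, 23]; [23, 7]]·[m, b]ᵀ = [-252, -38]ᵀ.
Eliminating b: 7·(row 1) − 23·(row 2) gives 430·m = 7·(-252) − 23·(-38) = -890, so m = -89/43.
Then b = ((-38) − 23·(-89/43))/7 = 59/43.

m = -2.0698, b = 1.3721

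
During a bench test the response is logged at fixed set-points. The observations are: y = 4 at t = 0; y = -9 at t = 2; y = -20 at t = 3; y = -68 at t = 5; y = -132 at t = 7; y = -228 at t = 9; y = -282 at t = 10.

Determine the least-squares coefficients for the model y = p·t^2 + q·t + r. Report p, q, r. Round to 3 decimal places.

p = -2.923, q = 0.741, r = 3.097

Entries of XᵀX: Σt^2·t^2 = 19684, Σt^2·t = 2232, Σt^2 = 268, Σt·t = 268, Σt = 36, Σ1 = 7.
For Xᵀy: Σt^2·y = -55052, Σt·y = -6214, Σy = -735.
Solving the 3×3 system (Gaussian elimination) gives p = -66461/22737, q = 11239/15158, r = 5417/1749.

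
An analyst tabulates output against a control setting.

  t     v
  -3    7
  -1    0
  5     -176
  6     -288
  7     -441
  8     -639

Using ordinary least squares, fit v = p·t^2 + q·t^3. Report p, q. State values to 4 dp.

p = -2.1233, q = -0.9822

AᵀA·[p, q]ᵀ = Aᵀv reads: 8500·p + 60232·q = -77210;  60232·p + 442804·q = -562828.
Δ = 8500·442804 − 60232² = 135940176.
p = ((-77210)·442804 − 60232·(-562828))/135940176 = -36080093/16992522; q = (8500·(-562828) − 60232·(-77210))/135940176 = -8345330/8496261.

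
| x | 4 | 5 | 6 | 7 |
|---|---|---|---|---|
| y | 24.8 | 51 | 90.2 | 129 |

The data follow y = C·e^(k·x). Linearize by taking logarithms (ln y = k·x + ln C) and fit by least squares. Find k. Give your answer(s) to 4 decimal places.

Linearized form: ln y = k·x + ln C. From the 4 transformed points,
Σx = 22.0000, Σ(x)² = 126.0000, Σln y = 16.5045, Σx·ln y = 93.5334.
Equations: 126.0000·k + 22.0000·ln C = 93.5334;  22.0000·k + 4·ln C = 16.5045.
Δ = 126.0000·4 − (22.0000)² = 20.0000; k = (93.5334·4 − 22.0000·16.5045)/20.0000 = 0.55171, ln C = (126.0000·16.5045 − 22.0000·93.5334)/20.0000 = 1.09172.

k = 0.5517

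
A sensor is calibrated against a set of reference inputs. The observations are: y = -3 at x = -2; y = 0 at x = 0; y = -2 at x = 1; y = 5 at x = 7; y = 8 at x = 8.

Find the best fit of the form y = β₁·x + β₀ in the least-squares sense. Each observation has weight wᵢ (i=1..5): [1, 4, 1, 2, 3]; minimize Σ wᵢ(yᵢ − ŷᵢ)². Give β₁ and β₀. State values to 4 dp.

From the data, Σwᵢ·x·x = 295, Σwᵢ·x = 37, Σwᵢ·1 = 11.
For AᵀWy: Σwᵢ·x·y = 266, Σwᵢ·y = 29.
AᵀWA·[β₁, β₀]ᵀ = AᵀWy becomes [[295, 37]; [37, 11]]·[β₁, β₀]ᵀ = [266, 29]ᵀ.
det = 295·11 − 37² = 1876.
β₁ = (266·11 − 37·29)/1876 = 1853/1876; β₀ = (295·29 − 37·266)/1876 = -1287/1876.

β₁ = 0.9877, β₀ = -0.6860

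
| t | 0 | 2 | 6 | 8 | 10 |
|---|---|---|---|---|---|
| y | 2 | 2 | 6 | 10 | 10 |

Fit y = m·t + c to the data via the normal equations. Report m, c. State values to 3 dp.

m = 0.930, c = 1.163

Entries of MᵀM: Σt·t = 204, Σt = 26, Σ1 = 5.
Right-hand side: Σt·y = 220, Σy = 30.
Normal equations: [[204, 26]; [26, 5]]·[m, c]ᵀ = [220, 30]ᵀ.
Eliminating c: 5·(row 1) − 26·(row 2) gives 344·m = 5·220 − 26·30 = 320, so m = 40/43.
Then c = (30 − 26·(40/43))/5 = 50/43.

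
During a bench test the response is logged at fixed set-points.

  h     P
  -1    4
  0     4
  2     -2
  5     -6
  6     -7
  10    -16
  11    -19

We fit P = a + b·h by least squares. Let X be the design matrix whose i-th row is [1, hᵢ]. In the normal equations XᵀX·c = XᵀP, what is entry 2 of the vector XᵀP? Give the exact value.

Entry 2 ↔ basis h, so (XᵀP)_{2} = Σᵢ (h)·Pᵢ = (-1)·(4) + (0)·(4) + (2)·(-2) + (5)·(-6) + (6)·(-7) + (10)·(-16) + (11)·(-19) = -449.

-449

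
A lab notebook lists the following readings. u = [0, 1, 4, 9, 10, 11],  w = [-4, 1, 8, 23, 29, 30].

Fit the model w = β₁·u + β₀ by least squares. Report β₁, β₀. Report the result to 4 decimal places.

AᵀA·[β₁, β₀]ᵀ = Aᵀw reads: 319·β₁ + 35·β₀ = 860;  35·β₁ + 6·β₀ = 87.
det = 319·6 − 35² = 689.
β₁ = (860·6 − 35·87)/689 = 2115/689; β₀ = (319·87 − 35·860)/689 = -2347/689.

β₁ = 3.0697, β₀ = -3.4064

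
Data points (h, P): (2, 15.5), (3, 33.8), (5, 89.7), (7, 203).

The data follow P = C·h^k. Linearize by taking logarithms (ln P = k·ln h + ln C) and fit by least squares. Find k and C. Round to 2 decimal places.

With ln Pᵢ as the transformed response and ln hᵢ as the regressor:
Σln h = 5.3471, Σ(ln h)² = 8.0643, Σln P = 16.0710, Σln h·ln P = 23.3432.
Equations: 8.0643·k + 5.3471·ln C = 23.3432;  5.3471·k + 4·ln C = 16.0710.
Δ = 8.0643·4 − (5.3471)² = 3.6655; k = (23.3432·4 − 5.3471·16.0710)/3.6655 = 2.02967, ln C = (8.0643·16.0710 − 5.3471·23.3432)/3.6655 = 1.30453, so C = exp(1.30453) = 3.68594.

k = 2.03, C = 3.69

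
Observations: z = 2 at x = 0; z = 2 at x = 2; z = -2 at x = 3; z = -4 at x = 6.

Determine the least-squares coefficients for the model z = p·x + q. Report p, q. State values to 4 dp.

From the data, Σx·x = 49, Σx = 11, Σ1 = 4.
For Aᵀz: Σx·z = -26, Σz = -2.
AᵀA·[p, q]ᵀ = Aᵀz becomes [[49, 11]; [11, 4]]·[p, q]ᵀ = [-26, -2]ᵀ.
Eliminating q: 4·(row 1) − 11·(row 2) gives 75·p = 4·(-26) − 11·(-2) = -82, so p = -82/75.
Then q = ((-2) − 11·(-82/75))/4 = 188/75.

p = -1.0933, q = 2.5067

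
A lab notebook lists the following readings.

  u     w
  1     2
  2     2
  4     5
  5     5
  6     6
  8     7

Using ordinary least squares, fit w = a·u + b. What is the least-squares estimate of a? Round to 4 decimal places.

a = 0.7800

Compute the Gram sums: Σu·u = 146, Σu = 26, Σ1 = 6.
Moment sums: Σu·w = 143, Σw = 27.
Determinant 146·6 − 26² = 200.
a = (143·6 − 26·27)/200 = 39/50; b = (146·27 − 26·143)/200 = 28/25.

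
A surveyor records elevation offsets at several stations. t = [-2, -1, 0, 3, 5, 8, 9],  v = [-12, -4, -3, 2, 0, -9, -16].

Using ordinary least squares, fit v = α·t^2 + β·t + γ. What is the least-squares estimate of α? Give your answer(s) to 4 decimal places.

α = -0.5062

The normal system MᵀM·[α, β, γ]ᵀ = Mᵀv is [[11380, 1384, 184]; [1384, 184, 22]; [184, 22, 7]]·[α, β, γ]ᵀ = [-1906, -182, -42]ᵀ.
Solving the 3×3 system (Gaussian elimination) gives α = -5039/9954, β = 31015/9954, γ = -12373/4977.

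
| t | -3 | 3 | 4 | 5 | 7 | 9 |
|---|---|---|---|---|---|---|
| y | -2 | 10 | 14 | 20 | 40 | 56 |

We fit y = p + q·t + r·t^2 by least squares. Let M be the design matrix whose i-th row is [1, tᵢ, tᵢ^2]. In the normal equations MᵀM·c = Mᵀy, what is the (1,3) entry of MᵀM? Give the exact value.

189

Row 1 ↔ basis 1, column 3 ↔ basis t^2, so (MᵀM)_{1,3} = Σᵢ t^2 = (1)·(9) + (1)·(9) + (1)·(16) + (1)·(25) + (1)·(49) + (1)·(81) = 189.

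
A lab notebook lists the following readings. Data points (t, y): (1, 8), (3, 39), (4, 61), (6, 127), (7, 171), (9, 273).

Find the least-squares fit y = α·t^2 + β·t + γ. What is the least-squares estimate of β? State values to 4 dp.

β = 2.5000

The normal equations are: 10596·α + 1380·β + 192·γ = 36399;  1380·α + 192·β + 30·γ = 4785;  192·α + 30·β + 6·γ = 679.
(Σt^2·t^2 = 10596, Σt^2·t = 1380, Σt^2 = 192, Σt·t = 192, Σt = 30, Σ1 = 6, Σt^2·y = 36399, Σt·y = 4785, Σy = 679.)
Row-reducing yields α = 257/84, β = 5/2, γ = 58/21.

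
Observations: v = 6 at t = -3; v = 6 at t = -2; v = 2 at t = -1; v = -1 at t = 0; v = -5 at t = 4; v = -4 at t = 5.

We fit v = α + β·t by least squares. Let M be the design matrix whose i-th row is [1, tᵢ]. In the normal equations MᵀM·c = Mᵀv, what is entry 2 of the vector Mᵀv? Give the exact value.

-72

Entry 2 ↔ basis t, so (Mᵀv)_{2} = Σᵢ (t)·vᵢ = (-3)·(6) + (-2)·(6) + (-1)·(2) + (0)·(-1) + (4)·(-5) + (5)·(-4) = -72.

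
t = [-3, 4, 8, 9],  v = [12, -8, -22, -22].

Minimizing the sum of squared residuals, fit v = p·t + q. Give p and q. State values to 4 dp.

Setting ∂/∂p … = 0 gives: 170·p + 18·q = -442;  18·p + 4·q = -40.
Determinant 170·4 − 18² = 356.
p = ((-442)·4 − 18·(-40))/356 = -262/89; q = (170·(-40) − 18·(-442))/356 = 289/89.

p = -2.9438, q = 3.2472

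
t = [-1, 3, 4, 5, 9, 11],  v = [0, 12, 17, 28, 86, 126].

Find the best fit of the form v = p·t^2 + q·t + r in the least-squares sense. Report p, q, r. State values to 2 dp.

Entries of XᵀX: Σt^2·t^2 = 22165, Σt^2·t = 2275, Σt^2 = 253, Σt·t = 253, Σt = 31, Σ1 = 6.
Moment sums: Σt^2·v = 23292, Σt·v = 2404, Σv = 269.
Inverting the 3×3 Gram matrix, [p, q, r]ᵀ = [191605/195882, 142355/195882, -5467/32647]ᵀ.

p = 0.98, q = 0.73, r = -0.17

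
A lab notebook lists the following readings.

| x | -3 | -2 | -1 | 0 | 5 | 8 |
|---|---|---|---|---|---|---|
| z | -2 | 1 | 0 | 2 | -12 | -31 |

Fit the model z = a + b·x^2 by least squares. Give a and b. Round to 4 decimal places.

a = 1.8736, b = -0.5169

Forming MᵀM = [[6, 103]; [103, 4819]] and Mᵀz = [-42, -2298]ᵀ gives MᵀM·[a, b]ᵀ = Mᵀz.
Eliminating b: 4819·(row 1) − 103·(row 2) gives 18305·a = 4819·(-42) − 103·(-2298) = 34296, so a = 34296/18305.
Then b = ((-2298) − 103·(34296/18305))/4819 = -9462/18305.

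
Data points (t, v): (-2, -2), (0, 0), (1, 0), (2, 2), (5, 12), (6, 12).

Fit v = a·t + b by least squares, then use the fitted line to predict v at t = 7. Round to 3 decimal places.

v̂ = 14.000

Compute the Gram sums: Σt·t = 70, Σt = 12, Σ1 = 6.
Right-hand side: Σt·v = 140, Σv = 24.
So MᵀM·[a, b]ᵀ = Mᵀv: [[70, 12]; [12, 6]]·[a, b]ᵀ = [140, 24]ᵀ.
Δ = 70·6 − 12² = 276.
a = (140·6 − 12·24)/276 = 2; b = (70·24 − 12·140)/276 = 0.
At t = 7: v̂ = (2)·(7) + (0)·(1) = 14.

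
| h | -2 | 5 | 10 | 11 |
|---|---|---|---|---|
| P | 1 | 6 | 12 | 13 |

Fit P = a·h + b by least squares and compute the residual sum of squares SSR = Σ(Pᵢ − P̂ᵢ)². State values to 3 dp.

Normal-equation sums: Σh·h = 250, Σh = 24, Σ1 = 4.
For MᵀP: Σh·P = 291, ΣP = 32.
Normal equations: [[250, 24]; [24, 4]]·[a, b]ᵀ = [291, 32]ᵀ.
Δ = 250·4 − 24² = 424.
a = (291·4 − 24·32)/424 = 99/106; b = (250·32 − 24·291)/424 = 127/53.
Residuals: 25/53, -113/106, 14/53, 35/106; SSR = 163/106.

SSR = 1.538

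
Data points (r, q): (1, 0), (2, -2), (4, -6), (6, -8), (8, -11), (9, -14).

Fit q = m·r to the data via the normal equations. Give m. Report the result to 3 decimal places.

Normal-equation sums: Σr·r = 202.
Moment sums: Σr·q = -290.
MᵀM·[m]ᵀ = Mᵀq becomes [[202]]·[m]ᵀ = [-290]ᵀ.
Hence m = -290 / 202 ≈ -1.43564.

m = -1.436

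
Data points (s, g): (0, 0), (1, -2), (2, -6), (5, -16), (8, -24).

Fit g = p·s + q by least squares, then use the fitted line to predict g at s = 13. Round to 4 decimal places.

ĝ = -39.9159

With design matrix M, MᵀM = [[94, 16]; [16, 5]] and Mᵀg = [-286, -48]ᵀ.
det = 94·5 − 16² = 214.
p = ((-286)·5 − 16·(-48))/214 = -331/107; q = (94·(-48) − 16·(-286))/214 = 32/107.
At s = 13: ĝ = (-331/107)·(13) + (32/107)·(1) = -4271/107.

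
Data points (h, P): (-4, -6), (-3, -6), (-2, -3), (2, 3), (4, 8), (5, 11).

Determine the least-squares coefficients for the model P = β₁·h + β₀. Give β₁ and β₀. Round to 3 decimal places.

Compute the Gram sums: Σh·h = 74, Σh = 2, Σ1 = 6.
Right-hand side: Σh·P = 141, ΣP = 7.
So AᵀA·[β₁, β₀]ᵀ = AᵀP: [[74, 2]; [2, 6]]·[β₁, β₀]ᵀ = [141, 7]ᵀ.
Eliminating β₀: 6·(row 1) − 2·(row 2) gives 440·β₁ = 6·141 − 2·7 = 832, so β₁ = 104/55.
Then β₀ = (7 − 2·(104/55))/6 = 59/110.

β₁ = 1.891, β₀ = 0.536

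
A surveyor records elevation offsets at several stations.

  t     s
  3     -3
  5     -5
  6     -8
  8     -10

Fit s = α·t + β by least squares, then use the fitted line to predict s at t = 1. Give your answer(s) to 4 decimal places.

ŝ = 0.0769

The normal equations are: 134·α + 22·β = -162;  22·α + 4·β = -26.
(Σt·t = 134, Σt = 22, Σ1 = 4, Σt·s = -162, Σs = -26.)
det = 134·4 − 22² = 52.
α = ((-162)·4 − 22·(-26))/52 = -19/13; β = (134·(-26) − 22·(-162))/52 = 20/13.
At t = 1: ŝ = (-19/13)·(1) + (20/13)·(1) = 1/13.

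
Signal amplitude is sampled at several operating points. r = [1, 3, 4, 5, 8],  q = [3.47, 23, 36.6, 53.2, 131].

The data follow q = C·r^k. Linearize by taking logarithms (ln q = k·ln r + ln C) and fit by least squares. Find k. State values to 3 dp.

k = 1.731

Taking logs, ln q = k·ln r + ln C, so regress ln q on ln r.
Σln r = 6.1738, Σ(ln r)² = 10.0431, Σln q = 16.8290, Σln r·ln q = 24.9691.
Equations: 10.0431·k + 6.1738·ln C = 24.9691;  6.1738·k + 5·ln C = 16.8290.
Solving (det = 12.1000): k = 1.73117, ln C = 1.22821.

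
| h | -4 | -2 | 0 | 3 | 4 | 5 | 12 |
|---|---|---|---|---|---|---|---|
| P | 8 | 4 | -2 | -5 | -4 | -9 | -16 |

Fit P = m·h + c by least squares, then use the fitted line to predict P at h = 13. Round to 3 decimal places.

Entries of MᵀM: Σh·h = 214, Σh = 18, Σ1 = 7.
For MᵀP: Σh·P = -308, ΣP = -24.
MᵀM·[m, c]ᵀ = MᵀP becomes [[214, 18]; [18, 7]]·[m, c]ᵀ = [-308, -24]ᵀ.
det = 214·7 − 18² = 1174.
m = ((-308)·7 − 18·(-24))/1174 = -862/587; c = (214·(-24) − 18·(-308))/1174 = 204/587.
At h = 13: P̂ = (-862/587)·(13) + (204/587)·(1) = -11002/587.

P̂ = -18.743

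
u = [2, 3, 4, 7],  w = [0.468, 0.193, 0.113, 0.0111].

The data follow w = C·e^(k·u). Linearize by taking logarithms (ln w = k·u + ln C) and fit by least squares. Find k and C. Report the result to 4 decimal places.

With ln wᵢ as the transformed response and uᵢ as the regressor:
Over the data: Σu = 16.0000, Σ(u)² = 78.0000, Σln w = -9.0855, Σu·ln w = -46.6809.
Normal system: [[78.0000, 16.0000]; [16.0000, 4]]·[k, ln C]ᵀ = [-46.6809, -9.0855]ᵀ.
Δ = 78.0000·4 − (16.0000)² = 56.0000; k = (-46.6809·4 − 16.0000·-9.0855)/56.0000 = -0.73849, ln C = (78.0000·-9.0855 − 16.0000·-46.6809)/56.0000 = 0.68256, so C = exp(0.68256) = 1.97893.

k = -0.7385, C = 1.9789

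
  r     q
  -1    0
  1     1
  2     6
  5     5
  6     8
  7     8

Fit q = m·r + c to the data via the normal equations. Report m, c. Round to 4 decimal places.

m = 0.9865, c = 1.3784

Entries of XᵀX: Σr·r = 116, Σr = 20, Σ1 = 6.
For Xᵀq: Σr·q = 142, Σq = 28.
Δ = 116·6 − 20² = 296.
m = (142·6 − 20·28)/296 = 73/74; c = (116·28 − 20·142)/296 = 51/37.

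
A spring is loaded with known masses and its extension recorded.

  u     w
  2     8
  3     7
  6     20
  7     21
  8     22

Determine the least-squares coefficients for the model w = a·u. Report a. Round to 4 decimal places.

Normal-equation sums: Σu·u = 162.
And Σu·w = 480.
MᵀM·[a]ᵀ = Mᵀw becomes [[162]]·[a]ᵀ = [480]ᵀ.
a = 480/162 = 2.96296.

a = 2.9630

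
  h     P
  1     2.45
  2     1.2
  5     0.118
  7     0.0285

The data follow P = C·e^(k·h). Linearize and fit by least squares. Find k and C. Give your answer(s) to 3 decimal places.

k = -0.748, C = 5.212

Let Y = ln P. Fitting Y = k·h + ln C by least squares:
Σh = 15.0000, Σ(h)² = 79.0000, Σln P = -4.6165, Σh·ln P = -34.3296.
Equations: 79.0000·k + 15.0000·ln C = -34.3296;  15.0000·k + 4·ln C = -4.6165.
Δ = 79.0000·4 − (15.0000)² = 91.0000; k = (-34.3296·4 − 15.0000·-4.6165)/91.0000 = -0.74803, ln C = (79.0000·-4.6165 − 15.0000·-34.3296)/91.0000 = 1.65098, so C = exp(1.65098) = 5.21209.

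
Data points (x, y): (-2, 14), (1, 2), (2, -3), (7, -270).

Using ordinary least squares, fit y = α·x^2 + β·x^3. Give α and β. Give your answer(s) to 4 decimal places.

α = 1.4548, β = -0.9951

From the data, Σx^2·x^2 = 2434, Σx^2·x^3 = 16808, Σx^3·x^3 = 117778.
Moment sums: Σx^2·y = -13184, Σx^3·y = -92744.
So AᵀA·[α, β]ᵀ = Aᵀy: [[2434, 16808]; [16808, 117778]]·[α, β]ᵀ = [-13184, -92744]ᵀ.
Determinant 2434·117778 − 16808² = 4162788.
α = ((-13184)·117778 − 16808·(-92744))/4162788 = 1514000/1040697; β = (2434·(-92744) − 16808·(-13184))/4162788 = -1035556/1040697.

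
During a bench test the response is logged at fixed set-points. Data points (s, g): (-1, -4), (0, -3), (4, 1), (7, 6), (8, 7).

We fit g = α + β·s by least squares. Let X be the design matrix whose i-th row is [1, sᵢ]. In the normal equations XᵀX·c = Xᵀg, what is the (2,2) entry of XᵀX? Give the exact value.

Row 2 ↔ basis s, column 2 ↔ basis s, so (XᵀX)_{2,2} = Σᵢ (s)·(s) = (-1)·(-1) + (0)·(0) + (4)·(4) + (7)·(7) + (8)·(8) = 130.

130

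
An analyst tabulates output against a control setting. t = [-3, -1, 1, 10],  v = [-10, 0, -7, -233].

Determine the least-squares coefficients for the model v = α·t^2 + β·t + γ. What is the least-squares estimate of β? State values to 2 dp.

β = -3.22

With design matrix A, AᵀA = [[10083, 973, 111]; [973, 111, 7]; [111, 7, 4]] and Aᵀv = [-23397, -2307, -250]ᵀ.
Solving the 3×3 system (Gaussian elimination) gives α = -67801/34028, β = -547611/170140, γ = -134021/85070.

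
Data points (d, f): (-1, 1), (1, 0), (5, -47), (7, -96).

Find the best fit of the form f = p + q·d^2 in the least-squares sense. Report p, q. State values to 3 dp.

p = 2.644, q = -2.008

MᵀM·[p, q]ᵀ = Mᵀf reads: 4·p + 76·q = -142;  76·p + 3028·q = -5878.
det = 4·3028 − 76² = 6336.
p = ((-142)·3028 − 76·(-5878))/6336 = 349/132; q = (4·(-5878) − 76·(-142))/6336 = -265/132.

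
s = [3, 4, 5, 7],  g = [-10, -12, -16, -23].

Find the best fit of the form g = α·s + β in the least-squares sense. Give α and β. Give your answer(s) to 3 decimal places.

α = -3.343, β = 0.629

Compute the Gram sums: Σs·s = 99, Σs = 19, Σ1 = 4.
Right-hand side: Σs·g = -319, Σg = -61.
XᵀX·[α, β]ᵀ = Xᵀg becomes [[99, 19]; [19, 4]]·[α, β]ᵀ = [-319, -61]ᵀ.
Determinant 99·4 − 19² = 35.
α = ((-319)·4 − 19·(-61))/35 = -117/35; β = (99·(-61) − 19·(-319))/35 = 22/35.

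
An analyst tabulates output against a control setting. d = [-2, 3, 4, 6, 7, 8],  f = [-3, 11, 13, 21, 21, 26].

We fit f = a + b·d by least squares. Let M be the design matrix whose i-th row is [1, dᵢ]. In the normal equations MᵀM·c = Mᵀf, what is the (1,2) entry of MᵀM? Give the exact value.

26

Row 1 ↔ basis 1, column 2 ↔ basis d, so (MᵀM)_{1,2} = Σᵢ d = (1)·(-2) + (1)·(3) + (1)·(4) + (1)·(6) + (1)·(7) + (1)·(8) = 26.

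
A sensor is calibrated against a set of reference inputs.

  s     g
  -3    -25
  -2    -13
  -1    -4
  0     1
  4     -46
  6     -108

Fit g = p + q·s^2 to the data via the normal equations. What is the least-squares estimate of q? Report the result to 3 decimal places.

q = -2.987

From the data, Σ1 = 6, Σs^2 = 66, Σs^2·s^2 = 1650.
Moment sums: Σg = -195, Σs^2·g = -4905.
So XᵀX·[p, q]ᵀ = Xᵀg: [[6, 66]; [66, 1650]]·[p, q]ᵀ = [-195, -4905]ᵀ.
Δ = 6·1650 − 66² = 5544.
p = ((-195)·1650 − 66·(-4905))/5544 = 5/14; q = (6·(-4905) − 66·(-195))/5544 = -230/77.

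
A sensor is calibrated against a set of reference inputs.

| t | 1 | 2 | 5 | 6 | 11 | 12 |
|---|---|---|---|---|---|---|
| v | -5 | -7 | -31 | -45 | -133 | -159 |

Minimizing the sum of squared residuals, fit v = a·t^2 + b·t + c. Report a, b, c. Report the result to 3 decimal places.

The normal system XᵀX·[a, b, c]ᵀ = Xᵀv is [[37315, 3409, 331]; [3409, 331, 37]; [331, 37, 6]]·[a, b, c]ᵀ = [-41417, -3815, -380]ᵀ.
Inverting the 3×3 Gram matrix, [a, b, c]ᵀ = [-1737/1702, -1253/1702, -2121/851]ᵀ.

a = -1.021, b = -0.736, c = -2.492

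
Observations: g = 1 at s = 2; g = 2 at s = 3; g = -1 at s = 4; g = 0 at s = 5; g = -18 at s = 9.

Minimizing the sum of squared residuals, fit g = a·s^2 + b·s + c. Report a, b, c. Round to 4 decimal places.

a = -0.5066, b = 2.8690, c = -2.7205

From the data, Σs^2·s^2 = 7539, Σs^2·s = 953, Σs^2 = 135, Σs·s = 135, Σs = 23, Σ1 = 5.
Right-hand side: Σs^2·g = -1452, Σs·g = -158, Σg = -16.
So XᵀX·[a, b, c]ᵀ = Xᵀg: [[7539, 953, 135]; [953, 135, 23]; [135, 23, 5]]·[a, b, c]ᵀ = [-1452, -158, -16]ᵀ.
Solving the 3×3 system (Gaussian elimination) gives a = -116/229, b = 657/229, c = -623/229.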